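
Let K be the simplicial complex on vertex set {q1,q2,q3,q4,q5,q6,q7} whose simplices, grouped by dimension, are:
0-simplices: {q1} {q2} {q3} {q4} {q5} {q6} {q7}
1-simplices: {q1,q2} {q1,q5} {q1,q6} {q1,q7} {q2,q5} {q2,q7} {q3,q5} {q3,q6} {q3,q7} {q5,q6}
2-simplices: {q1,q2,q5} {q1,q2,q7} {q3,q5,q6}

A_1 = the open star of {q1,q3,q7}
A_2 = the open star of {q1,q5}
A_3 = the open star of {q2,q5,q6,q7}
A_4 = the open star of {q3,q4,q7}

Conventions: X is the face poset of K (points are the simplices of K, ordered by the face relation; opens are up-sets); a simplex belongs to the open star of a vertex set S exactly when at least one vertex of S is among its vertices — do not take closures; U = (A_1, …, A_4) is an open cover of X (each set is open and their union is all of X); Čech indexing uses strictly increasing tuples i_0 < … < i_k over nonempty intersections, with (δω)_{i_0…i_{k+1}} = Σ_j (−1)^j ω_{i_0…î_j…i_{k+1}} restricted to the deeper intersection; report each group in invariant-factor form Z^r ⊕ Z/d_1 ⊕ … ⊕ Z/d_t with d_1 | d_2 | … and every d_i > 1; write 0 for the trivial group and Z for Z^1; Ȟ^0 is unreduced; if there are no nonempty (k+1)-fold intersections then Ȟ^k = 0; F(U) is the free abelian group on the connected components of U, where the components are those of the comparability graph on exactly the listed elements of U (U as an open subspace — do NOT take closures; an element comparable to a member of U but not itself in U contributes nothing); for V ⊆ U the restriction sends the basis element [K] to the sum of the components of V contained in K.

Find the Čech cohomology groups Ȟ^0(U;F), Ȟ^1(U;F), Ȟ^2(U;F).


Ȟ^0 = Z^2; Ȟ^1 = Z^2; Ȟ^2 = 0

nonempty intersections:
  A1={{q1},{q3},{q7},{q1,q2},{q1,q5},{q1,q6},{q1,q7},{q2,q7},{q3,q5},{q3,q6},{q3,q7},{q1,q2,q5},{q1,q2,q7},{q3,q5,q6}} A2={{q1},{q5},{q1,q2},{q1,q5},{q1,q6},{q1,q7},{q2,q5},{q3,q5},{q5,q6},{q1,q2,q5},{q1,q2,q7},{q3,q5,q6}} A3={{q2},{q5},{q6},{q7},{q1,q2},{q1,q5},{q1,q6},{q1,q7},{q2,q5},{q2,q7},{q3,q5},{q3,q6},{q3,q7},{q5,q6},{q1,q2,q5},{q1,q2,q7},{q3,q5,q6}} A4={{q3},{q4},{q7},{q1,q7},{q2,q7},{q3,q5},{q3,q6},{q3,q7},{q1,q2,q7},{q3,q5,q6}}
  A12={{q1},{q1,q2},{q1,q5},{q1,q6},{q1,q7},{q3,q5},{q1,q2,q5},{q1,q2,q7},{q3,q5,q6}} A13={{q7},{q1,q2},{q1,q5},{q1,q6},{q1,q7},{q2,q7},{q3,q5},{q3,q6},{q3,q7},{q1,q2,q5},{q1,q2,q7},{q3,q5,q6}} A14={{q3},{q7},{q1,q7},{q2,q7},{q3,q5},{q3,q6},{q3,q7},{q1,q2,q7},{q3,q5,q6}} A23={{q5},{q1,q2},{q1,q5},{q1,q6},{q1,q7},{q2,q5},{q3,q5},{q5,q6},{q1,q2,q5},{q1,q2,q7},{q3,q5,q6}} A24={{q1,q7},{q3,q5},{q1,q2,q7},{q3,q5,q6}} A34={{q7},{q1,q7},{q2,q7},{q3,q5},{q3,q6},{q3,q7},{q1,q2,q7},{q3,q5,q6}}
  A123={{q1,q2},{q1,q5},{q1,q6},{q1,q7},{q3,q5},{q1,q2,q5},{q1,q2,q7},{q3,q5,q6}} A124={{q1,q7},{q3,q5},{q1,q2,q7},{q3,q5,q6}} A134={{q7},{q1,q7},{q2,q7},{q3,q5},{q3,q6},{q3,q7},{q1,q2,q7},{q3,q5,q6}} A234={{q1,q7},{q3,q5},{q1,q2,q7},{q3,q5,q6}}
  A1234={{q1,q7},{q3,q5},{q1,q2,q7},{q3,q5,q6}}
components per intersection:
  A1: {{q1},{q3},{q7},{q1,q2},{q1,q5},{q1,q6},{q1,q7},{q2,q7},{q3,q5},{q3,q6},{q3,q7},{q1,q2,q5},{q1,q2,q7},{q3,q5,q6}}
  A2: {{q1},{q5},{q1,q2},{q1,q5},{q1,q6},{q1,q7},{q2,q5},{q3,q5},{q5,q6},{q1,q2,q5},{q1,q2,q7},{q3,q5,q6}}
  A3: {{q2},{q5},{q6},{q7},{q1,q2},{q1,q5},{q1,q6},{q1,q7},{q2,q5},{q2,q7},{q3,q5},{q3,q6},{q3,q7},{q5,q6},{q1,q2,q5},{q1,q2,q7},{q3,q5,q6}}
  A4: {{q3},{q7},{q1,q7},{q2,q7},{q3,q5},{q3,q6},{q3,q7},{q1,q2,q7},{q3,q5,q6}} {{q4}}
  A12: {{q1},{q1,q2},{q1,q5},{q1,q6},{q1,q7},{q1,q2,q5},{q1,q2,q7}} {{q3,q5},{q3,q5,q6}}
  A13: {{q7},{q1,q2},{q1,q5},{q1,q7},{q2,q7},{q3,q7},{q1,q2,q5},{q1,q2,q7}} {{q1,q6}} {{q3,q5},{q3,q6},{q3,q5,q6}}
  A14: {{q3},{q7},{q1,q7},{q2,q7},{q3,q5},{q3,q6},{q3,q7},{q1,q2,q7},{q3,q5,q6}}
  A23: {{q5},{q1,q2},{q1,q5},{q1,q7},{q2,q5},{q3,q5},{q5,q6},{q1,q2,q5},{q1,q2,q7},{q3,q5,q6}} {{q1,q6}}
  A24: {{q1,q7},{q1,q2,q7}} {{q3,q5},{q3,q5,q6}}
  A34: {{q7},{q1,q7},{q2,q7},{q3,q7},{q1,q2,q7}} {{q3,q5},{q3,q6},{q3,q5,q6}}
  A123: {{q1,q2},{q1,q5},{q1,q7},{q1,q2,q5},{q1,q2,q7}} {{q1,q6}} {{q3,q5},{q3,q5,q6}}
  A124: {{q1,q7},{q1,q2,q7}} {{q3,q5},{q3,q5,q6}}
  A134: {{q7},{q1,q7},{q2,q7},{q3,q7},{q1,q2,q7}} {{q3,q5},{q3,q6},{q3,q5,q6}}
  A234: {{q1,q7},{q1,q2,q7}} {{q3,q5},{q3,q5,q6}}
  A1234: {{q1,q7},{q1,q2,q7}} {{q3,q5},{q3,q5,q6}}
C dims 5,12,9,2; δ0: rk 3, SNF 1^3; δ1: rk 7, SNF 1^7; δ2: rk 2, SNF 1^2
Ȟ^0: (5−3)−0=2 ⇒ Z^2
Ȟ^1: (12−7)−3=2 ⇒ Z^2
Ȟ^2: (9−2)−7=0 ⇒ 0


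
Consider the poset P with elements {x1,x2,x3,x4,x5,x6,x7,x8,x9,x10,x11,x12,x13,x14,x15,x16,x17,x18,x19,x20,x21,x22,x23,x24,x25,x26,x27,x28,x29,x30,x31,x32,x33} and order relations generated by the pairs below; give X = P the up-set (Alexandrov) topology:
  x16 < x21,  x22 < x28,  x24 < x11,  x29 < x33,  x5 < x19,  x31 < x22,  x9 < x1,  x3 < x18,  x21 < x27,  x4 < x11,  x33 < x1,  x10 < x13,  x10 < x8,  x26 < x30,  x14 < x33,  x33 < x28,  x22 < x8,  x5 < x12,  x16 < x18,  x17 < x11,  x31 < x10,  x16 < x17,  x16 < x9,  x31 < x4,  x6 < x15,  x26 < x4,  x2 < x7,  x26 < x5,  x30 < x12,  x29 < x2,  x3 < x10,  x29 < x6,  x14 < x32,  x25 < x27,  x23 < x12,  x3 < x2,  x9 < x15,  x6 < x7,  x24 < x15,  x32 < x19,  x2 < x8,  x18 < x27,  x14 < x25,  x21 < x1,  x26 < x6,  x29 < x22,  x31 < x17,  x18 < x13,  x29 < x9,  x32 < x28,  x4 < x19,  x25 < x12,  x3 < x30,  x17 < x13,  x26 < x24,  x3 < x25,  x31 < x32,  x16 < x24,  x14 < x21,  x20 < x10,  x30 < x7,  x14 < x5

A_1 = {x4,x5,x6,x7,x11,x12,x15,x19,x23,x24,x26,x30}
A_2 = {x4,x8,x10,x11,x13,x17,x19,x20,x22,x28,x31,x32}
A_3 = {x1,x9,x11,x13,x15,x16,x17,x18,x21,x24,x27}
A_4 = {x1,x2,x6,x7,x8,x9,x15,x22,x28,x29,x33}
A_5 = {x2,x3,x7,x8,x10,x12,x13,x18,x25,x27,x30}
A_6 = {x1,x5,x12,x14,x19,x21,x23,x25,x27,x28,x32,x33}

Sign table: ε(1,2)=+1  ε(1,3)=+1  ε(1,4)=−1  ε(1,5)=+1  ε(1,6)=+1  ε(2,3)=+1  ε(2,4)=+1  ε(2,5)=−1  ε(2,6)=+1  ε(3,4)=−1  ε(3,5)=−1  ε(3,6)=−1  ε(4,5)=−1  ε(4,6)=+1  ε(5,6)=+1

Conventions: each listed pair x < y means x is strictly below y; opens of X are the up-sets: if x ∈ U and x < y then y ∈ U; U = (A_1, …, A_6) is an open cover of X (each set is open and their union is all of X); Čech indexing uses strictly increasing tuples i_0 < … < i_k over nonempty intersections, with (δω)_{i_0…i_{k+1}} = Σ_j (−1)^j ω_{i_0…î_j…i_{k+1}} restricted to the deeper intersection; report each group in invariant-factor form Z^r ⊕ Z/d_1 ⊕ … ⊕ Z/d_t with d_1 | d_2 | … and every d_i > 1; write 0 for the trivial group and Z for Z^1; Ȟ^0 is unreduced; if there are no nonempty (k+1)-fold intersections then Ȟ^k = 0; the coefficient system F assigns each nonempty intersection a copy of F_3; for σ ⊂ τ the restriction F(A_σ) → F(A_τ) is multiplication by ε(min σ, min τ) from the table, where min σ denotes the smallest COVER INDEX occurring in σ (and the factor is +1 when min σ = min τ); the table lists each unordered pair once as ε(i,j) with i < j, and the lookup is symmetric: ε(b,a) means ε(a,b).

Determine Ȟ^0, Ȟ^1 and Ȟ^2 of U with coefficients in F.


nerve simplices:
  A12={x4,x11,x19} A13={x11,x15,x24} A14={x6,x7,x15} A15={x7,x12,x30} A16={x5,x12,x19,x23} A23={x11,x13,x17} A24={x8,x22,x28} A25={x8,x10,x13} A26={x19,x28,x32} A34={x1,x9,x15} A35={x13,x18,x27} A36={x1,x21,x27} A45={x2,x7,x8} A46={x1,x28,x33} A56={x12,x25,x27}
  A123={x11} A126={x19} A134={x15} A145={x7} A156={x12} A235={x13} A245={x8} A246={x28} A346={x1} A356={x27}
C dims 6,15,10; δ0: rk_F3 6; δ1: rk_F3 9
degree 0: 6−6−0 = 0 → Ȟ^0 ≅ 0
degree 1: 15−9−6 = 0 → Ȟ^1 ≅ 0
degree 2: 10−0−9 = 1 → Ȟ^2 ≅ Z/3

Ȟ^0 = 0, Ȟ^1 = 0, Ȟ^2 = Z/3


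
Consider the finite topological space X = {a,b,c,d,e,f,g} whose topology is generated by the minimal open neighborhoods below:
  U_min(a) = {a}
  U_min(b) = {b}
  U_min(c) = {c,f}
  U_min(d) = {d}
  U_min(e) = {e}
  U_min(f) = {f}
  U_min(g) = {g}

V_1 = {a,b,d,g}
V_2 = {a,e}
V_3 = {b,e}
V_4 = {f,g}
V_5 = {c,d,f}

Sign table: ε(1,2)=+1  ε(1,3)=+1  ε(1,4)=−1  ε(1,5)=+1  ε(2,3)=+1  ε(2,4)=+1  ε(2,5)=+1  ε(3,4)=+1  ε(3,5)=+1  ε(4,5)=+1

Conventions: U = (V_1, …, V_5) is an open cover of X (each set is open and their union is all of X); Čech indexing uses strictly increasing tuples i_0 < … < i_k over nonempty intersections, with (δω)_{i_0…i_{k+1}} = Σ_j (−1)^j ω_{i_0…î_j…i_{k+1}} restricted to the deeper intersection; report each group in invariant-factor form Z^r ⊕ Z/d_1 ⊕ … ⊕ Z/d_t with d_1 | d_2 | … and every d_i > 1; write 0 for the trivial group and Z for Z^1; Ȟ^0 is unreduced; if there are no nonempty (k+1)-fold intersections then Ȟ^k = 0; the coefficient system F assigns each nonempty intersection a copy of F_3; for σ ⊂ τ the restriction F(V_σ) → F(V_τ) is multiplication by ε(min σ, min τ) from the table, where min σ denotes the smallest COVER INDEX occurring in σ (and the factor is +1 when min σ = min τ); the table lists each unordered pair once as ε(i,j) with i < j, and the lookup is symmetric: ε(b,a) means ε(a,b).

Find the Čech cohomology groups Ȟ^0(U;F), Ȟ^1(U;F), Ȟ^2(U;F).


Ȟ^0 = 0,  Ȟ^1 = Z/3,  Ȟ^2 = 0

nerve simplices:
  V12={a} V13={b} V14={g} V15={d} V23={e} V45={f}
C dims 5,6; δ0: rk_F3 5
degree 0: 5−5−0 = 0 → Ȟ^0 ≅ 0
degree 1: 6−0−5 = 1 → Ȟ^1 ≅ Z/3
degree 2: 0−0−0 = 0 → Ȟ^2 ≅ 0


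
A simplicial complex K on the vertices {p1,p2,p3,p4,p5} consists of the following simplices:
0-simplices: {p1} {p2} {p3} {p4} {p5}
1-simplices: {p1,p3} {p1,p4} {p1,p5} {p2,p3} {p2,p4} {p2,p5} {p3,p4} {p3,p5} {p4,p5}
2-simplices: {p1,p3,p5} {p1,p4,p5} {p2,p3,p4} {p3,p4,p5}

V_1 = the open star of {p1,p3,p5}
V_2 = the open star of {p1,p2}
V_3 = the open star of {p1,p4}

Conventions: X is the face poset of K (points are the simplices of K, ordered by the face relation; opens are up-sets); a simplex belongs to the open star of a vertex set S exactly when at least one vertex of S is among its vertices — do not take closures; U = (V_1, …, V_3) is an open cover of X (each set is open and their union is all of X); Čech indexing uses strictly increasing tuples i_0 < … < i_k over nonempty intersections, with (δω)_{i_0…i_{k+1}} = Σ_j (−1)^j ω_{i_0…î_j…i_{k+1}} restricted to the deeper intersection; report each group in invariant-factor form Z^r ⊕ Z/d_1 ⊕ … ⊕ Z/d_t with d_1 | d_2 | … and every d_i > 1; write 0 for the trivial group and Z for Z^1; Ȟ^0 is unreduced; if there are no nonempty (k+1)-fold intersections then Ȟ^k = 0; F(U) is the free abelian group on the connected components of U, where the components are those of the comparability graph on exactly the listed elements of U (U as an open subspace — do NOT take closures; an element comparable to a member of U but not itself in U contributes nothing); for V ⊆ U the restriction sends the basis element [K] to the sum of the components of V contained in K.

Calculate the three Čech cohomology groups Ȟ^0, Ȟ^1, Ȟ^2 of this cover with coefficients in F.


Ȟ^0(U;F) ≅ Z, Ȟ^1(U;F) ≅ Z and Ȟ^2(U;F) ≅ 0

nonempty intersections:
  V1={{p1},{p3},{p5},{p1,p3},{p1,p4},{p1,p5},{p2,p3},{p2,p5},{p3,p4},{p3,p5},{p4,p5},{p1,p3,p5},{p1,p4,p5},{p2,p3,p4},{p3,p4,p5}} V2={{p1},{p2},{p1,p3},{p1,p4},{p1,p5},{p2,p3},{p2,p4},{p2,p5},{p1,p3,p5},{p1,p4,p5},{p2,p3,p4}} V3={{p1},{p4},{p1,p3},{p1,p4},{p1,p5},{p2,p4},{p3,p4},{p4,p5},{p1,p3,p5},{p1,p4,p5},{p2,p3,p4},{p3,p4,p5}}
  V12={{p1},{p1,p3},{p1,p4},{p1,p5},{p2,p3},{p2,p5},{p1,p3,p5},{p1,p4,p5},{p2,p3,p4}} V13={{p1},{p1,p3},{p1,p4},{p1,p5},{p3,p4},{p4,p5},{p1,p3,p5},{p1,p4,p5},{p2,p3,p4},{p3,p4,p5}} V23={{p1},{p1,p3},{p1,p4},{p1,p5},{p2,p4},{p1,p3,p5},{p1,p4,p5},{p2,p3,p4}}
  V123={{p1},{p1,p3},{p1,p4},{p1,p5},{p1,p3,p5},{p1,p4,p5},{p2,p3,p4}}
components per intersection:
  V1: {{p1},{p3},{p5},{p1,p3},{p1,p4},{p1,p5},{p2,p3},{p2,p5},{p3,p4},{p3,p5},{p4,p5},{p1,p3,p5},{p1,p4,p5},{p2,p3,p4},{p3,p4,p5}}
  V2: {{p1},{p1,p3},{p1,p4},{p1,p5},{p1,p3,p5},{p1,p4,p5}} {{p2},{p2,p3},{p2,p4},{p2,p5},{p2,p3,p4}}
  V3: {{p1},{p4},{p1,p3},{p1,p4},{p1,p5},{p2,p4},{p3,p4},{p4,p5},{p1,p3,p5},{p1,p4,p5},{p2,p3,p4},{p3,p4,p5}}
  V12: {{p1},{p1,p3},{p1,p4},{p1,p5},{p1,p3,p5},{p1,p4,p5}} {{p2,p3},{p2,p3,p4}} {{p2,p5}}
  V13: {{p1},{p1,p3},{p1,p4},{p1,p5},{p3,p4},{p4,p5},{p1,p3,p5},{p1,p4,p5},{p2,p3,p4},{p3,p4,p5}}
  V23: {{p1},{p1,p3},{p1,p4},{p1,p5},{p1,p3,p5},{p1,p4,p5}} {{p2,p4},{p2,p3,p4}}
  V123: {{p1},{p1,p3},{p1,p4},{p1,p5},{p1,p3,p5},{p1,p4,p5}} {{p2,p3,p4}}
C dims 4,6,2; δ0: rk 3, SNF 1^3; δ1: rk 2, SNF 1^2
Ȟ^0: (4−3)−0=1 ⇒ Z
Ȟ^1: (6−2)−3=1 ⇒ Z
Ȟ^2: (2−0)−2=0 ⇒ 0


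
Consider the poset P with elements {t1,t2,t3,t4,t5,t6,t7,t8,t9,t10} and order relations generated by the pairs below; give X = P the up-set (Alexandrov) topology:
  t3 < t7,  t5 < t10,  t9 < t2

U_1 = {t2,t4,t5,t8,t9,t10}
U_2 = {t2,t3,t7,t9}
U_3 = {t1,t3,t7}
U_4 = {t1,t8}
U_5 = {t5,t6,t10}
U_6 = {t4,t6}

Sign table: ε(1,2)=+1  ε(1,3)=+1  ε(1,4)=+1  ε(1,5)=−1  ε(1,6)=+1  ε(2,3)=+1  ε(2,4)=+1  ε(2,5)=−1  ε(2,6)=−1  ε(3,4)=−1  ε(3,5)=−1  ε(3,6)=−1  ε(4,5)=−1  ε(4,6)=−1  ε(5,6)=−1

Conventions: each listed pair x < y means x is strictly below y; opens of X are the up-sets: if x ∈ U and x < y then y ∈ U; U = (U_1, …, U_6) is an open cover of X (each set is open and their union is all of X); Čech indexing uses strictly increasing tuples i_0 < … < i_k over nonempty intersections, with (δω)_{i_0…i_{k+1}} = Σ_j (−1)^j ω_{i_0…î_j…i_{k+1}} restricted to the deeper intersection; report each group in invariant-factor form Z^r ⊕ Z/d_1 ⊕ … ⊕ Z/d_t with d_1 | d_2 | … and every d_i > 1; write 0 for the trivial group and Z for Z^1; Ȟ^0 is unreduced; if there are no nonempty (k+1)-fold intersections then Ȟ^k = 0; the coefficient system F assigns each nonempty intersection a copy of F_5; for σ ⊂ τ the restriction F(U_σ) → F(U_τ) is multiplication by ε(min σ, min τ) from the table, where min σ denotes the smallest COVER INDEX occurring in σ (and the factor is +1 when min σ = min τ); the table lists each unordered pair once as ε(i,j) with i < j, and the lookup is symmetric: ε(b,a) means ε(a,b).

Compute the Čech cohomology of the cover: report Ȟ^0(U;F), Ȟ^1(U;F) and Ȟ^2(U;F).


Ȟ^0 ≅ 0,  Ȟ^1 ≅ Z/5,  Ȟ^2 ≅ 0

nonempty overlaps:
  U12={t2,t9} U14={t8} U15={t5,t10} U16={t4} U23={t3,t7} U34={t1} U56={t6}
C dims 6,7; δ0: rk_F5 6
degree 0: 6−6−0 = 0 → Ȟ^0 ≅ 0
degree 1: 7−0−6 = 1 → Ȟ^1 ≅ Z/5
degree 2: 0−0−0 = 0 → Ȟ^2 ≅ 0


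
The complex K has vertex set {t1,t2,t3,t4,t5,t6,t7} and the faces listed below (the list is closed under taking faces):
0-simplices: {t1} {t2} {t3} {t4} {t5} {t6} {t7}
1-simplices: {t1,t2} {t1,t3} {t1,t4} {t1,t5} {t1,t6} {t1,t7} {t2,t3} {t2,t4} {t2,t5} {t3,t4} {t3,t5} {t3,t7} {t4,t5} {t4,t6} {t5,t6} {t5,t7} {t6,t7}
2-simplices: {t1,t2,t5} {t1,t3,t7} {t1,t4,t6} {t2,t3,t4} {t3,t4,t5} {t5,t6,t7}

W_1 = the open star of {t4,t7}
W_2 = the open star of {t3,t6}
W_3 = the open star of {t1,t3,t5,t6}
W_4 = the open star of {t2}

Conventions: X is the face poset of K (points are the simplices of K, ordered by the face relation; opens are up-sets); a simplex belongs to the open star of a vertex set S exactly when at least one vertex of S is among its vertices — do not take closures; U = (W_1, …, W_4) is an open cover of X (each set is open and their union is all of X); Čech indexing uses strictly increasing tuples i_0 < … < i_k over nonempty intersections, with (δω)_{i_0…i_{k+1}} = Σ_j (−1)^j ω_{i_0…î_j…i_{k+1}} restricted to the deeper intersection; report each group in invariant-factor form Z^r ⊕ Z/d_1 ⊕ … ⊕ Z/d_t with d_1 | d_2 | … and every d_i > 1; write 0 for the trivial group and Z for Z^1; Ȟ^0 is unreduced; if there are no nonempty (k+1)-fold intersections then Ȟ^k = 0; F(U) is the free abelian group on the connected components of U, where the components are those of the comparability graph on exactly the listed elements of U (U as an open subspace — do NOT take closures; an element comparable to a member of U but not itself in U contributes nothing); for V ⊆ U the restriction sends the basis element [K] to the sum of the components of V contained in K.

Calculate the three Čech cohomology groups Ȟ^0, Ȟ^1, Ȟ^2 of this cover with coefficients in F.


Ȟ^0 ≅ Z, Ȟ^1 ≅ Z^3 and Ȟ^2 ≅ 0

cover nerve:
  W1={{t4},{t7},{t1,t4},{t1,t7},{t2,t4},{t3,t4},{t3,t7},{t4,t5},{t4,t6},{t5,t7},{t6,t7},{t1,t3,t7},{t1,t4,t6},{t2,t3,t4},{t3,t4,t5},{t5,t6,t7}} W2={{t3},{t6},{t1,t3},{t1,t6},{t2,t3},{t3,t4},{t3,t5},{t3,t7},{t4,t6},{t5,t6},{t6,t7},{t1,t3,t7},{t1,t4,t6},{t2,t3,t4},{t3,t4,t5},{t5,t6,t7}} W3={{t1},{t3},{t5},{t6},{t1,t2},{t1,t3},{t1,t4},{t1,t5},{t1,t6},{t1,t7},{t2,t3},{t2,t5},{t3,t4},{t3,t5},{t3,t7},{t4,t5},{t4,t6},{t5,t6},{t5,t7},{t6,t7},{t1,t2,t5},{t1,t3,t7},{t1,t4,t6},{t2,t3,t4},{t3,t4,t5},{t5,t6,t7}} W4={{t2},{t1,t2},{t2,t3},{t2,t4},{t2,t5},{t1,t2,t5},{t2,t3,t4}}
  W12={{t3,t4},{t3,t7},{t4,t6},{t6,t7},{t1,t3,t7},{t1,t4,t6},{t2,t3,t4},{t3,t4,t5},{t5,t6,t7}} W13={{t1,t4},{t1,t7},{t3,t4},{t3,t7},{t4,t5},{t4,t6},{t5,t7},{t6,t7},{t1,t3,t7},{t1,t4,t6},{t2,t3,t4},{t3,t4,t5},{t5,t6,t7}} W14={{t2,t4},{t2,t3,t4}} W23={{t3},{t6},{t1,t3},{t1,t6},{t2,t3},{t3,t4},{t3,t5},{t3,t7},{t4,t6},{t5,t6},{t6,t7},{t1,t3,t7},{t1,t4,t6},{t2,t3,t4},{t3,t4,t5},{t5,t6,t7}} W24={{t2,t3},{t2,t3,t4}} W34={{t1,t2},{t2,t3},{t2,t5},{t1,t2,t5},{t2,t3,t4}}
  W123={{t3,t4},{t3,t7},{t4,t6},{t6,t7},{t1,t3,t7},{t1,t4,t6},{t2,t3,t4},{t3,t4,t5},{t5,t6,t7}} W124={{t2,t3,t4}} W134={{t2,t3,t4}} W234={{t2,t3},{t2,t3,t4}}
  W1234={{t2,t3,t4}}
components per intersection:
  W1: {{t4},{t1,t4},{t2,t4},{t3,t4},{t4,t5},{t4,t6},{t1,t4,t6},{t2,t3,t4},{t3,t4,t5}} {{t7},{t1,t7},{t3,t7},{t5,t7},{t6,t7},{t1,t3,t7},{t5,t6,t7}}
  W2: {{t3},{t1,t3},{t2,t3},{t3,t4},{t3,t5},{t3,t7},{t1,t3,t7},{t2,t3,t4},{t3,t4,t5}} {{t6},{t1,t6},{t4,t6},{t5,t6},{t6,t7},{t1,t4,t6},{t5,t6,t7}}
  W3: {{t1},{t3},{t5},{t6},{t1,t2},{t1,t3},{t1,t4},{t1,t5},{t1,t6},{t1,t7},{t2,t3},{t2,t5},{t3,t4},{t3,t5},{t3,t7},{t4,t5},{t4,t6},{t5,t6},{t5,t7},{t6,t7},{t1,t2,t5},{t1,t3,t7},{t1,t4,t6},{t2,t3,t4},{t3,t4,t5},{t5,t6,t7}}
  W4: {{t2},{t1,t2},{t2,t3},{t2,t4},{t2,t5},{t1,t2,t5},{t2,t3,t4}}
  W12: {{t3,t4},{t2,t3,t4},{t3,t4,t5}} {{t3,t7},{t1,t3,t7}} {{t4,t6},{t1,t4,t6}} {{t6,t7},{t5,t6,t7}}
  W13: {{t1,t4},{t4,t6},{t1,t4,t6}} {{t1,t7},{t3,t7},{t1,t3,t7}} {{t3,t4},{t4,t5},{t2,t3,t4},{t3,t4,t5}} {{t5,t7},{t6,t7},{t5,t6,t7}}
  W14: {{t2,t4},{t2,t3,t4}}
  W23: {{t3},{t1,t3},{t2,t3},{t3,t4},{t3,t5},{t3,t7},{t1,t3,t7},{t2,t3,t4},{t3,t4,t5}} {{t6},{t1,t6},{t4,t6},{t5,t6},{t6,t7},{t1,t4,t6},{t5,t6,t7}}
  W24: {{t2,t3},{t2,t3,t4}}
  W34: {{t1,t2},{t2,t5},{t1,t2,t5}} {{t2,t3},{t2,t3,t4}}
  W123: {{t3,t4},{t2,t3,t4},{t3,t4,t5}} {{t3,t7},{t1,t3,t7}} {{t4,t6},{t1,t4,t6}} {{t6,t7},{t5,t6,t7}}
  W124: {{t2,t3,t4}}
  W134: {{t2,t3,t4}}
  W234: {{t2,t3},{t2,t3,t4}}
  W1234: {{t2,t3,t4}}
C dims 6,14,7,1; δ0: rk 5, SNF 1^5; δ1: rk 6, SNF 1^6; δ2: rk 1, SNF 1^1
Ȟ^0: (6−5)−0=1 ⇒ Z
Ȟ^1: (14−6)−5=3 ⇒ Z^3
Ȟ^2: (7−1)−6=0 ⇒ 0


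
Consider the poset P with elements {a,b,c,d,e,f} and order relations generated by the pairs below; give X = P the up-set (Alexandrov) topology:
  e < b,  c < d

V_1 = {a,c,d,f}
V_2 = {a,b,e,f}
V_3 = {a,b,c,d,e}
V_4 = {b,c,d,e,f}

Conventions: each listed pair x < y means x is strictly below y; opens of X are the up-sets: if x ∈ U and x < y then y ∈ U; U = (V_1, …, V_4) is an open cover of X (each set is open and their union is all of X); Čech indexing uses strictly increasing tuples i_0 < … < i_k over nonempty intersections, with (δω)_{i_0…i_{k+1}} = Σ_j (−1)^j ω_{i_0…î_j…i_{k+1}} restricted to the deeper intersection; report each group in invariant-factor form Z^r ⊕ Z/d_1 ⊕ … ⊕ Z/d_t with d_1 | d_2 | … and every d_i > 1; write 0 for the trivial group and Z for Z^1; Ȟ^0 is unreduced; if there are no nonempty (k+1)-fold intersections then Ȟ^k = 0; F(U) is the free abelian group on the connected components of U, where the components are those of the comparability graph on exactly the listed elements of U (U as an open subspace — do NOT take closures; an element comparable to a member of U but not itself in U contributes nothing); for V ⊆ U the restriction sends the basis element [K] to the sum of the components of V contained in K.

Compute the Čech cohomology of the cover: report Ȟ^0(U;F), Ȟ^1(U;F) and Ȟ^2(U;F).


nonempty intersections:
  V12={a,f} V13={a,c,d} V14={c,d,f} V23={a,b,e} V24={b,e,f} V34={b,c,d,e}
  V123={a} V124={f} V134={c,d} V234={b,e}
components per intersection:
  V1: {a} {c,d} {f}
  V2: {a} {b,e} {f}
  V3: {a} {b,e} {c,d}
  V4: {b,e} {c,d} {f}
  V12: {a} {f}
  V13: {a} {c,d}
  V14: {c,d} {f}
  V23: {a} {b,e}
  V24: {b,e} {f}
  V34: {b,e} {c,d}
  V123: {a}
  V124: {f}
  V134: {c,d}
  V234: {b,e}
C dims 12,12,4; δ0: rk 8, SNF 1^8; δ1: rk 4, SNF 1^4
Ȟ^0: (12−8)−0=4 ⇒ Z^4
Ȟ^1: (12−4)−8=0 ⇒ 0
Ȟ^2: (4−0)−4=0 ⇒ 0

Ȟ^0 = Z^4,  Ȟ^1 = 0,  Ȟ^2 = 0


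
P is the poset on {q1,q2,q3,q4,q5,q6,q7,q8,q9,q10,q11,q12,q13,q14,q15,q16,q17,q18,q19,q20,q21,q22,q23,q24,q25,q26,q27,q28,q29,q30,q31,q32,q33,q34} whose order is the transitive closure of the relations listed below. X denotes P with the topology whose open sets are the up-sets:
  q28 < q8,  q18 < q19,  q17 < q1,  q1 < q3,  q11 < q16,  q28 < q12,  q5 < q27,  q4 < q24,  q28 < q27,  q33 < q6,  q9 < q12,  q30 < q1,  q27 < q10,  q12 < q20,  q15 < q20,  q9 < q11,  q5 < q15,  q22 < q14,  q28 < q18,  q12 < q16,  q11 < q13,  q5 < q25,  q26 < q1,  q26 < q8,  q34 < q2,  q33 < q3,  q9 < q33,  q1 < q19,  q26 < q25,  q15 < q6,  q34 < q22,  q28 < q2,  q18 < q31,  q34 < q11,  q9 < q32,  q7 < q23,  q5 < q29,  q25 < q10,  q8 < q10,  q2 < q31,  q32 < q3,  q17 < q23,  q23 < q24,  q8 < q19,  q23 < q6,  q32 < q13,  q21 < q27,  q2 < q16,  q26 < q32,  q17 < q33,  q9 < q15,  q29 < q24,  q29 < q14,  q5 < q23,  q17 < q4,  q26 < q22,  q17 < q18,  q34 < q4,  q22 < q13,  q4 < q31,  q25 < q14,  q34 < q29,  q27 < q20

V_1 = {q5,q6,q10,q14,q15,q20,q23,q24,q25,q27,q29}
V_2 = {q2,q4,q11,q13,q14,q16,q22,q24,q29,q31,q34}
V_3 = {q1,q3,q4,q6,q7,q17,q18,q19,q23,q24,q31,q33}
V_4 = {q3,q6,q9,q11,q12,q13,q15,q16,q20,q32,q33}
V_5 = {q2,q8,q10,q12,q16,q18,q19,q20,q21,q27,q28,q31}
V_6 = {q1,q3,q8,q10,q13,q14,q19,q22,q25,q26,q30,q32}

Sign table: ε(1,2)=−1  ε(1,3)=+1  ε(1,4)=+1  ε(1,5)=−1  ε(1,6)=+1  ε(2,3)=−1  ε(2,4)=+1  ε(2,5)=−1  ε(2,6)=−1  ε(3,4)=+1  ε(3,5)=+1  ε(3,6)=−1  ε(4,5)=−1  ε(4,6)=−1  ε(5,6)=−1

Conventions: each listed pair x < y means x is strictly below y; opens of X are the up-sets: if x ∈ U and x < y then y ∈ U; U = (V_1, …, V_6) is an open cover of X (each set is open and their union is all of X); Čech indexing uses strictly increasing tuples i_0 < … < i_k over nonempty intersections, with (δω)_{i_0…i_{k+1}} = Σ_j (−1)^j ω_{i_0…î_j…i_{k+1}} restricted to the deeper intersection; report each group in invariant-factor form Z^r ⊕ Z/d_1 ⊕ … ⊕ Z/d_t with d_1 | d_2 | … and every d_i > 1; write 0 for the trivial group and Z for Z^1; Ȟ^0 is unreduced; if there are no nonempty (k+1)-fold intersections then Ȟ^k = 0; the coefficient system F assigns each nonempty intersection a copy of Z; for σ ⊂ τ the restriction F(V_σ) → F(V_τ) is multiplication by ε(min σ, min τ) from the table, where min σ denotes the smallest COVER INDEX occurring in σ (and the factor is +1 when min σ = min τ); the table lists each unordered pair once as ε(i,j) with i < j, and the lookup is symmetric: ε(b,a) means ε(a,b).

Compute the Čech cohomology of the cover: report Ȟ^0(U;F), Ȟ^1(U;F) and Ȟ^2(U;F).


nerve simplices:
  V12={q14,q24,q29} V13={q6,q23,q24} V14={q6,q15,q20} V15={q10,q20,q27} V16={q10,q14,q25} V23={q4,q24,q31} V24={q11,q13,q16} V25={q2,q16,q31} V26={q13,q14,q22} V34={q3,q6,q33} V35={q18,q19,q31} V36={q1,q3,q19} V45={q12,q16,q20} V46={q3,q13,q32} V56={q8,q10,q19}
  V123={q24} V126={q14} V134={q6} V145={q20} V156={q10} V235={q31} V245={q16} V246={q13} V346={q3} V356={q19}
C dims 6,15,10; δ0: rk 6, SNF 1^5·2; δ1: rk 9, SNF 1^9
degree 0: 6−6−0 = 0 → Ȟ^0 ≅ 0
degree 1: 15−9−6 = 0 plus torsion [2] → Ȟ^1 ≅ Z/2
degree 2: 10−0−9 = 1 → Ȟ^2 ≅ Z

Ȟ^0 ≅ 0, Ȟ^1 ≅ Z/2, Ȟ^2 ≅ Z


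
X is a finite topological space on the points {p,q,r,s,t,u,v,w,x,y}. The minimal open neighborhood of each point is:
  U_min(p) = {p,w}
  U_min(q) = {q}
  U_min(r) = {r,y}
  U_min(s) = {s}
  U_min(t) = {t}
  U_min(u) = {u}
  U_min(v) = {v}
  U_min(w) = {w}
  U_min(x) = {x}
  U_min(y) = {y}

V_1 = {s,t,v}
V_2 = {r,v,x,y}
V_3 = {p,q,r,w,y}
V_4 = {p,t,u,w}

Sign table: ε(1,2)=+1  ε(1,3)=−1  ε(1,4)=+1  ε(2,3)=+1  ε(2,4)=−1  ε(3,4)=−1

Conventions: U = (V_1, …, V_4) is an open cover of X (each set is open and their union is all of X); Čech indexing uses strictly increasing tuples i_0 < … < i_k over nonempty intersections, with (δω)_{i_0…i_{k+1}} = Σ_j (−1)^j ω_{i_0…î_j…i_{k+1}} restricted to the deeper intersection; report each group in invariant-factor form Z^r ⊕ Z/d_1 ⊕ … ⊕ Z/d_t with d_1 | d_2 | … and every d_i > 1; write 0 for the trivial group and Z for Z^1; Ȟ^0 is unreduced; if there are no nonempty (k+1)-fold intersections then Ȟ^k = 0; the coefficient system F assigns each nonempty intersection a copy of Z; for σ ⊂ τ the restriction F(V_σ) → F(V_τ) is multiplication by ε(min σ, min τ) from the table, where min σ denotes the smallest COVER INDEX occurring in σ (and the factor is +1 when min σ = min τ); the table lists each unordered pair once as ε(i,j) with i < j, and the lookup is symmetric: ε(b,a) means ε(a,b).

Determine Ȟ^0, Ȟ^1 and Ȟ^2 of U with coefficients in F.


Ȟ^0 = 0, Ȟ^1 = Z/2 and Ȟ^2 = 0

cover nerve:
  V12={v} V14={t} V23={r,y} V34={p,w}
C dims 4,4; δ0: rk 4, SNF 1^3·2
Ȟ^0: (4−4)−0=0 ⇒ 0
Ȟ^1: (4−0)−4=0 plus torsion [2] ⇒ Z/2
Ȟ^2: (0−0)−0=0 ⇒ 0


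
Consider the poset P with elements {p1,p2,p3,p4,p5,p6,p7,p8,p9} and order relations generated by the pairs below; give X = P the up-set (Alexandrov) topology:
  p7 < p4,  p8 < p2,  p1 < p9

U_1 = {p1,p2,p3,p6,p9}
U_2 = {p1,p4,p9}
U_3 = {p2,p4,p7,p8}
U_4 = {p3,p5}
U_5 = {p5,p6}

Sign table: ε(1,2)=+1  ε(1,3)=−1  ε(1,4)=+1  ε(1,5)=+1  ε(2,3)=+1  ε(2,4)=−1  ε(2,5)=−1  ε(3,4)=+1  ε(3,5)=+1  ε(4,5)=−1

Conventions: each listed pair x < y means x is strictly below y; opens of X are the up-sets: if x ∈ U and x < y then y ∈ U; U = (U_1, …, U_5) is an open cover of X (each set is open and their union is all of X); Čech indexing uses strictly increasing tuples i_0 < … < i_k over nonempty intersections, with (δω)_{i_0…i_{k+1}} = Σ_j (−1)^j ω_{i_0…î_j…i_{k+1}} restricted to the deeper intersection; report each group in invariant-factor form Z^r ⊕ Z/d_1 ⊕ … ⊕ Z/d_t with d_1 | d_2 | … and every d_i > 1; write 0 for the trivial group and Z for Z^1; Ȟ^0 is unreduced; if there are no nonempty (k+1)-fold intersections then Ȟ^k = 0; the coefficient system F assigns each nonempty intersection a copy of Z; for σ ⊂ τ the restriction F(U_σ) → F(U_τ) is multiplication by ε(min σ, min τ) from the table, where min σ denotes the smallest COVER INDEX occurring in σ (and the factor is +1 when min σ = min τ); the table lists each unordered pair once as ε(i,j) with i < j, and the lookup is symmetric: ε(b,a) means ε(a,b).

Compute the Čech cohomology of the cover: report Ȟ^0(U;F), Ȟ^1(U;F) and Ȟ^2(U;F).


nerve simplices:
  U12={p1,p9} U13={p2} U14={p3} U15={p6} U23={p4} U45={p5}
C dims 5,6; δ0: rk 5, SNF 1^4·2
degree 0: 5−5−0 = 0 → Ȟ^0 ≅ 0
degree 1: 6−0−5 = 1 plus torsion [2] → Ȟ^1 ≅ Z ⊕ Z/2
degree 2: 0−0−0 = 0 → Ȟ^2 ≅ 0

Ȟ^0(U;F) ≅ 0; Ȟ^1(U;F) ≅ Z ⊕ Z/2; Ȟ^2(U;F) ≅ 0


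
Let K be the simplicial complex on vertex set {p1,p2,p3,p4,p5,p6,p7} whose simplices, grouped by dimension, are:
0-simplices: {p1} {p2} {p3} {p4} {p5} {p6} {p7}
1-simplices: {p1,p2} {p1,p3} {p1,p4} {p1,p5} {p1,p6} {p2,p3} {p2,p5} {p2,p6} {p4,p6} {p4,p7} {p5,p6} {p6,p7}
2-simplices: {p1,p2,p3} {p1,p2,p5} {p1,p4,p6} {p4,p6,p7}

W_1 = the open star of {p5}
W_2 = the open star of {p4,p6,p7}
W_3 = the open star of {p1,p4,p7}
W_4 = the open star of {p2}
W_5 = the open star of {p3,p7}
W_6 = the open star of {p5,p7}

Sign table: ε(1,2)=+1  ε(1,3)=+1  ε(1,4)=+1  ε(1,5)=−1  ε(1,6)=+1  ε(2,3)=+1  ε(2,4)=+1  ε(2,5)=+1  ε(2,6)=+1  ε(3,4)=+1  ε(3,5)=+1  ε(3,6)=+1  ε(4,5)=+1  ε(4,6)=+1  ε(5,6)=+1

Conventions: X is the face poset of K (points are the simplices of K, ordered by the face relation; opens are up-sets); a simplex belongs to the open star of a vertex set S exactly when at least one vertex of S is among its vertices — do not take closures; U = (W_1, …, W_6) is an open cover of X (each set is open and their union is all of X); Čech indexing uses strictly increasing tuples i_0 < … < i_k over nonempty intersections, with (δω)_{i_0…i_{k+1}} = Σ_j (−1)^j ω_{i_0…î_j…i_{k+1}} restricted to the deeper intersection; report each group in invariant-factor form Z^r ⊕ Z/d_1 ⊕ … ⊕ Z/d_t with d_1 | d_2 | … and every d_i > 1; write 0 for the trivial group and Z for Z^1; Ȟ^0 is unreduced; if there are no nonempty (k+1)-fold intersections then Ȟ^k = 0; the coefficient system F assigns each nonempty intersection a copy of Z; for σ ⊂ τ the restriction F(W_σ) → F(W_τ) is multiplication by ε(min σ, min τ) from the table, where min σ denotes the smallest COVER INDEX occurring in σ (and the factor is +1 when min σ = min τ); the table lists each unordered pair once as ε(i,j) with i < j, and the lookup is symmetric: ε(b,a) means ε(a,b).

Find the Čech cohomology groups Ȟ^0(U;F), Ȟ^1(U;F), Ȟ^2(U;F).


intersection data:
  W1={{p5},{p1,p5},{p2,p5},{p5,p6},{p1,p2,p5}} W2={{p4},{p6},{p7},{p1,p4},{p1,p6},{p2,p6},{p4,p6},{p4,p7},{p5,p6},{p6,p7},{p1,p4,p6},{p4,p6,p7}} W3={{p1},{p4},{p7},{p1,p2},{p1,p3},{p1,p4},{p1,p5},{p1,p6},{p4,p6},{p4,p7},{p6,p7},{p1,p2,p3},{p1,p2,p5},{p1,p4,p6},{p4,p6,p7}} W4={{p2},{p1,p2},{p2,p3},{p2,p5},{p2,p6},{p1,p2,p3},{p1,p2,p5}} W5={{p3},{p7},{p1,p3},{p2,p3},{p4,p7},{p6,p7},{p1,p2,p3},{p4,p6,p7}} W6={{p5},{p7},{p1,p5},{p2,p5},{p4,p7},{p5,p6},{p6,p7},{p1,p2,p5},{p4,p6,p7}}
  W12={{p5,p6}} W13={{p1,p5},{p1,p2,p5}} W14={{p2,p5},{p1,p2,p5}} W16={{p5},{p1,p5},{p2,p5},{p5,p6},{p1,p2,p5}} W23={{p4},{p7},{p1,p4},{p1,p6},{p4,p6},{p4,p7},{p6,p7},{p1,p4,p6},{p4,p6,p7}} W24={{p2,p6}} W25={{p7},{p4,p7},{p6,p7},{p4,p6,p7}} W26={{p7},{p4,p7},{p5,p6},{p6,p7},{p4,p6,p7}} W34={{p1,p2},{p1,p2,p3},{p1,p2,p5}} W35={{p7},{p1,p3},{p4,p7},{p6,p7},{p1,p2,p3},{p4,p6,p7}} W36={{p7},{p1,p5},{p4,p7},{p6,p7},{p1,p2,p5},{p4,p6,p7}} W45={{p2,p3},{p1,p2,p3}} W46={{p2,p5},{p1,p2,p5}} W56={{p7},{p4,p7},{p6,p7},{p4,p6,p7}}
  W126={{p5,p6}} W134={{p1,p2,p5}} W136={{p1,p5},{p1,p2,p5}} W146={{p2,p5},{p1,p2,p5}} W235={{p7},{p4,p7},{p6,p7},{p4,p6,p7}} W236={{p7},{p4,p7},{p6,p7},{p4,p6,p7}} W256={{p7},{p4,p7},{p6,p7},{p4,p6,p7}} W345={{p1,p2,p3}} W346={{p1,p2,p5}} W356={{p7},{p4,p7},{p6,p7},{p4,p6,p7}}
  W1346={{p1,p2,p5}} W2356={{p7},{p4,p7},{p6,p7},{p4,p6,p7}}
C dims 6,14,10,2; δ0: rk 5, SNF 1^5; δ1: rk 8, SNF 1^8; δ2: rk 2, SNF 1^2
Ȟ^0 = (6 − 5) − 0 = 1, so Ȟ^0 ≅ Z
Ȟ^1 = (14 − 8) − 5 = 1, so Ȟ^1 ≅ Z
Ȟ^2 = (10 − 2) − 8 = 0, so Ȟ^2 ≅ 0

Ȟ^0 = Z, Ȟ^1 = Z, Ȟ^2 = 0


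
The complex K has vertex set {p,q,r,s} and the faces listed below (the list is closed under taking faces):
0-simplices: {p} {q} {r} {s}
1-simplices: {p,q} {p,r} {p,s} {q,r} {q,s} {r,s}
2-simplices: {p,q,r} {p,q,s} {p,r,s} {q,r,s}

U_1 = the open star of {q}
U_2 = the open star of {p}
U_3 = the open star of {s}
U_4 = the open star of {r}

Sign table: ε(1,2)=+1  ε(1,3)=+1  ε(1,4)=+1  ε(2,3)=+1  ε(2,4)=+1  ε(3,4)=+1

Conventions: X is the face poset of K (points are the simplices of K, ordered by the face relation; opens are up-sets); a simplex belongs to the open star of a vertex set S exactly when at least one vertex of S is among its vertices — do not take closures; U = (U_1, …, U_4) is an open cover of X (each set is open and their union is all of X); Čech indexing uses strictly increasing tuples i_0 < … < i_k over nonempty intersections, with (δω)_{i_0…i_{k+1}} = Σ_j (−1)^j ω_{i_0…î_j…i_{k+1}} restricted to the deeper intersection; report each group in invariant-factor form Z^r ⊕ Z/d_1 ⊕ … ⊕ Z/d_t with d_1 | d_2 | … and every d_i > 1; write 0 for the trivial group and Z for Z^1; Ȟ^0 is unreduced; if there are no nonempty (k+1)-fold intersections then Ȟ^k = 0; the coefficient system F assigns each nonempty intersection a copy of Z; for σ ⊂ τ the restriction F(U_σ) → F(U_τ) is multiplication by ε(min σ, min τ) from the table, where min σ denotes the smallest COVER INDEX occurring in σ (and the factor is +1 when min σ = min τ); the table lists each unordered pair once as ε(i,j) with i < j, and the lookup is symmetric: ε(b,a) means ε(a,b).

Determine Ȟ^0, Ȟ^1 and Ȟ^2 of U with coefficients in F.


nonempty overlaps:
  U1={{q},{p,q},{q,r},{q,s},{p,q,r},{p,q,s},{q,r,s}} U2={{p},{p,q},{p,r},{p,s},{p,q,r},{p,q,s},{p,r,s}} U3={{s},{p,s},{q,s},{r,s},{p,q,s},{p,r,s},{q,r,s}} U4={{r},{p,r},{q,r},{r,s},{p,q,r},{p,r,s},{q,r,s}}
  U12={{p,q},{p,q,r},{p,q,s}} U13={{q,s},{p,q,s},{q,r,s}} U14={{q,r},{p,q,r},{q,r,s}} U23={{p,s},{p,q,s},{p,r,s}} U24={{p,r},{p,q,r},{p,r,s}} U34={{r,s},{p,r,s},{q,r,s}}
  U123={{p,q,s}} U124={{p,q,r}} U134={{q,r,s}} U234={{p,r,s}}
C dims 4,6,4; δ0: rk 3, SNF 1^3; δ1: rk 3, SNF 1^3
degree 0: 4−3−0 = 1 → Ȟ^0 ≅ Z
degree 1: 6−3−3 = 0 → Ȟ^1 ≅ 0
degree 2: 4−0−3 = 1 → Ȟ^2 ≅ Z

Ȟ^0 = Z,  Ȟ^1 = 0,  Ȟ^2 = Z


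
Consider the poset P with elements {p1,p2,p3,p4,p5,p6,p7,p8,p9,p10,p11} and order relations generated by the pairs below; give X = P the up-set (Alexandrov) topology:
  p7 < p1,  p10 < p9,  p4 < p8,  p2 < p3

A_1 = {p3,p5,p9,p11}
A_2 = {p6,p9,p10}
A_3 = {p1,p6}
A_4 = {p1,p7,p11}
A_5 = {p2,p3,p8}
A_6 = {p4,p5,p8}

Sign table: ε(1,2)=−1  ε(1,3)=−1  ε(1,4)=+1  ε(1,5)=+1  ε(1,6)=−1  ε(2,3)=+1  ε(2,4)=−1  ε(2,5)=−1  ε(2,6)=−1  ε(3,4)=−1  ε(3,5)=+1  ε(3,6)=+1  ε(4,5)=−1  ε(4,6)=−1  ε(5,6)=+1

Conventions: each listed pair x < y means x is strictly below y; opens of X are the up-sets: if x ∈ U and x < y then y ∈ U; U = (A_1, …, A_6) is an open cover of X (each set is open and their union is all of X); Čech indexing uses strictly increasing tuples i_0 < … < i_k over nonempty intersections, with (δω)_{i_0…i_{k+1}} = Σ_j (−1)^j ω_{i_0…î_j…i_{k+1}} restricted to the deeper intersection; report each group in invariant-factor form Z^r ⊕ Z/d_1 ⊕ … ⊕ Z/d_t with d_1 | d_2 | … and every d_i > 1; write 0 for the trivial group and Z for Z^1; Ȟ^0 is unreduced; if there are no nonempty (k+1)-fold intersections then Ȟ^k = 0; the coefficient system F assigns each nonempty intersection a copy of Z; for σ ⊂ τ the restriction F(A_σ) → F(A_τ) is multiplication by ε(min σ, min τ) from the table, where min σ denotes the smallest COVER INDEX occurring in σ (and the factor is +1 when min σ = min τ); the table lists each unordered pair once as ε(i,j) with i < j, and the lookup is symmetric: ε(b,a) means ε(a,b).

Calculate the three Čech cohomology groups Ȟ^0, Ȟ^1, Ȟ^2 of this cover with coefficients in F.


Ȟ^0 = 0, Ȟ^1 = Z ⊕ Z/2 and Ȟ^2 = 0

intersection data:
  A12={p9} A14={p11} A15={p3} A16={p5} A23={p6} A34={p1} A56={p8}
C dims 6,7; δ0: rk 6, SNF 1^5·2
Ȟ^0 = (6 − 6) − 0 = 0, so Ȟ^0 ≅ 0
Ȟ^1 = (7 − 0) − 6 = 1 plus torsion [2], so Ȟ^1 ≅ Z ⊕ Z/2
Ȟ^2 = (0 − 0) − 0 = 0, so Ȟ^2 ≅ 0


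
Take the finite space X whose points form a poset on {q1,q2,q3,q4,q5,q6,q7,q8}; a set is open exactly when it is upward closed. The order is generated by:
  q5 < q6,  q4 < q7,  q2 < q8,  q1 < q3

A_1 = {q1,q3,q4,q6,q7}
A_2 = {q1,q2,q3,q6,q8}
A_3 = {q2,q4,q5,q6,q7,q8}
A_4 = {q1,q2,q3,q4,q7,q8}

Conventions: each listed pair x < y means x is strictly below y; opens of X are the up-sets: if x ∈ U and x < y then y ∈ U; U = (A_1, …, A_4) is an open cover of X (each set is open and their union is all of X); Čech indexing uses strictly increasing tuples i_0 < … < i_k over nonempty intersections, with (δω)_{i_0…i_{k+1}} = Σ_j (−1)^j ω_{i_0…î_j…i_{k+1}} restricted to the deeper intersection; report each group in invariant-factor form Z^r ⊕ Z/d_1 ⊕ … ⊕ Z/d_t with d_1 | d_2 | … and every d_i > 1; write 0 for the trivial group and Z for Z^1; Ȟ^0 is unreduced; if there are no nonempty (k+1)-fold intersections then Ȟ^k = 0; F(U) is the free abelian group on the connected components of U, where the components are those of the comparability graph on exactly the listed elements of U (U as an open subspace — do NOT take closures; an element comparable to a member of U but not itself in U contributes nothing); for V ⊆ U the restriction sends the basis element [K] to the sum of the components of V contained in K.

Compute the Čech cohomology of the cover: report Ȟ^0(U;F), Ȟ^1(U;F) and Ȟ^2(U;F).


cover nerve:
  A12={q1,q3,q6} A13={q4,q6,q7} A14={q1,q3,q4,q7} A23={q2,q6,q8} A24={q1,q2,q3,q8} A34={q2,q4,q7,q8}
  A123={q6} A124={q1,q3} A134={q4,q7} A234={q2,q8}
components per intersection:
  A1: {q1,q3} {q4,q7} {q6}
  A2: {q1,q3} {q2,q8} {q6}
  A3: {q2,q8} {q4,q7} {q5,q6}
  A4: {q1,q3} {q2,q8} {q4,q7}
  A12: {q1,q3} {q6}
  A13: {q4,q7} {q6}
  A14: {q1,q3} {q4,q7}
  A23: {q2,q8} {q6}
  A24: {q1,q3} {q2,q8}
  A34: {q2,q8} {q4,q7}
  A123: {q6}
  A124: {q1,q3}
  A134: {q4,q7}
  A234: {q2,q8}
C dims 12,12,4; δ0: rk 8, SNF 1^8; δ1: rk 4, SNF 1^4
Ȟ^0: (12−8)−0=4 ⇒ Z^4
Ȟ^1: (12−4)−8=0 ⇒ 0
Ȟ^2: (4−0)−4=0 ⇒ 0

Ȟ^0 ≅ Z^4, Ȟ^1 ≅ 0, Ȟ^2 ≅ 0


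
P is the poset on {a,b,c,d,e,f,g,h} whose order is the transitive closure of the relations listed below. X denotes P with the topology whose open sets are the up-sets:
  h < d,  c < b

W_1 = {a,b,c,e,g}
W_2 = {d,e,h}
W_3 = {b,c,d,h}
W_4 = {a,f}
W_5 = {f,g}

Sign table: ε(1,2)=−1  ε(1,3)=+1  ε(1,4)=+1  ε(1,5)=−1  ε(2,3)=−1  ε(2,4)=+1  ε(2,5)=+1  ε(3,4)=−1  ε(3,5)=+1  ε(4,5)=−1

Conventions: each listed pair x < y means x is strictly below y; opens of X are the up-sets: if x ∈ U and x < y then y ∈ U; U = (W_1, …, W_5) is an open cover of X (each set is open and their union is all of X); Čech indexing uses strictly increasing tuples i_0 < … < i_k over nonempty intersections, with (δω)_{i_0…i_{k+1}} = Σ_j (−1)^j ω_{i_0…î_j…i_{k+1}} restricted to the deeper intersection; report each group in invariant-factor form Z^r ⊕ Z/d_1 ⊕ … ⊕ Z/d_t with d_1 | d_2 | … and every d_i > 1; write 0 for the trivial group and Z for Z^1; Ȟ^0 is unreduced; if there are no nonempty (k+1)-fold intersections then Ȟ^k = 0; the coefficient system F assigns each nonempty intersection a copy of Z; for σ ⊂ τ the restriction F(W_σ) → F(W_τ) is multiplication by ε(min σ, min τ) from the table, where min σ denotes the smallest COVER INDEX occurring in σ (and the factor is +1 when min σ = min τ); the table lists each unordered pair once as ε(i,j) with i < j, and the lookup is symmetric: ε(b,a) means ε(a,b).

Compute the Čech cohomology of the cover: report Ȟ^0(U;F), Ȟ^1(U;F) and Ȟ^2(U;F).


nerve simplices:
  W12={e} W13={b,c} W14={a} W15={g} W23={d,h} W45={f}
C dims 5,6; δ0: rk 4, SNF 1^4
degree 0: 5−4−0 = 1 → Ȟ^0 ≅ Z
degree 1: 6−0−4 = 2 → Ȟ^1 ≅ Z^2
degree 2: 0−0−0 = 0 → Ȟ^2 ≅ 0

Ȟ^0 = Z, Ȟ^1 = Z^2, Ȟ^2 = 0


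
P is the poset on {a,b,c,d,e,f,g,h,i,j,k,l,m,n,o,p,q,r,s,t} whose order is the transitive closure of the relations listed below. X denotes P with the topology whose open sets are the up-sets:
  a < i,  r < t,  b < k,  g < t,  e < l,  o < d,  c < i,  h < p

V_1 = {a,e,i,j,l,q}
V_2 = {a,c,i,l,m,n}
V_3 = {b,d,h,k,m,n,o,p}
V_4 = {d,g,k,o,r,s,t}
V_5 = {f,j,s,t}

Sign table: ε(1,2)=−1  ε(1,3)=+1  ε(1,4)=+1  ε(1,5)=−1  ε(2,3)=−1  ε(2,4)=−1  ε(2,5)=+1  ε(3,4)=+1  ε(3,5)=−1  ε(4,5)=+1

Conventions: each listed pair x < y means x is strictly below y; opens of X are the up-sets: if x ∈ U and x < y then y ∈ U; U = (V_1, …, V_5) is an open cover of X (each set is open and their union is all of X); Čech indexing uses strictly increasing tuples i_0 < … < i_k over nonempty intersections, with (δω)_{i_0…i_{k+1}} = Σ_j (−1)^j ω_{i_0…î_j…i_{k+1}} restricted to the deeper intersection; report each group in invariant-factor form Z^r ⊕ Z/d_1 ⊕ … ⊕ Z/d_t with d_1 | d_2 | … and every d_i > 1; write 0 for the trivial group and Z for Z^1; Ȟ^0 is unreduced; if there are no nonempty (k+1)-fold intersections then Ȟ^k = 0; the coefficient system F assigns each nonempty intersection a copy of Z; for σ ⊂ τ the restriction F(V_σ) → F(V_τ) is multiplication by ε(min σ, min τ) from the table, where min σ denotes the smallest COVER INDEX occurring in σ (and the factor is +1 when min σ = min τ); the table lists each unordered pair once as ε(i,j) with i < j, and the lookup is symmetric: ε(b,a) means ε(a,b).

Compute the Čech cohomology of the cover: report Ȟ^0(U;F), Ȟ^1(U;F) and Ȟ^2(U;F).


cover nerve:
  V12={a,i,l} V15={j} V23={m,n} V34={d,k,o} V45={s,t}
C dims 5,5; δ0: rk 5, SNF 1^4·2
Ȟ^0: (5−5)−0=0 ⇒ 0
Ȟ^1: (5−0)−5=0 plus torsion [2] ⇒ Z/2
Ȟ^2: (0−0)−0=0 ⇒ 0

Ȟ^0(U;F) ≅ 0, Ȟ^1(U;F) ≅ Z/2, Ȟ^2(U;F) ≅ 0
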